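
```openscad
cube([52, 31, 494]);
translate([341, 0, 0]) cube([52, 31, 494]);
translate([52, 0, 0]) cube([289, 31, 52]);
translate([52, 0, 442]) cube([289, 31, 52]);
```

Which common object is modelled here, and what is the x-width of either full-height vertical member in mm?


A picture frame. The border width is 52 mm.

Four thin pieces enclosing a rectangular opening — a picture frame. The two full-height stiles are 494 mm tall; the top rail sits at z = 442 and is 52 mm tall, so the border above the opening is 494 − 442 = 52 mm, matching the stile x-width.


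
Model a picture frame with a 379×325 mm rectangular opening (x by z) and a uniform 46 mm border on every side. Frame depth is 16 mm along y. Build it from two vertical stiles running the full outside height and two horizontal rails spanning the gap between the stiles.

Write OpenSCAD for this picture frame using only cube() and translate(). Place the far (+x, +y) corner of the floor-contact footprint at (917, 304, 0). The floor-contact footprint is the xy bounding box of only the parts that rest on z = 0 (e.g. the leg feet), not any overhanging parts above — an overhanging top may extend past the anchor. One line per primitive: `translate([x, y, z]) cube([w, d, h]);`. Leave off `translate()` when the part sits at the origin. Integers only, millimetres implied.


translate([446, 288, 0]) cube([46, 16, 417]);
translate([871, 288, 0]) cube([46, 16, 417]);
translate([492, 288, 0]) cube([379, 16, 46]);
translate([492, 288, 371]) cube([379, 16, 46]);


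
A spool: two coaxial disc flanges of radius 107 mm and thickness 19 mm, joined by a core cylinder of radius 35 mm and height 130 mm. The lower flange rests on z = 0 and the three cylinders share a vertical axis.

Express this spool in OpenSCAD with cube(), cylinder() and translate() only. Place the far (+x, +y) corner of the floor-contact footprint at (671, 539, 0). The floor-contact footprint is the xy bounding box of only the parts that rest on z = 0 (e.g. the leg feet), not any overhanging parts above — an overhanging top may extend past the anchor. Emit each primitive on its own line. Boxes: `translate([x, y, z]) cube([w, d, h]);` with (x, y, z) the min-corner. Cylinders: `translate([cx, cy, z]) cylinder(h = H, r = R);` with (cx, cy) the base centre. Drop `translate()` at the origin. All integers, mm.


translate([564, 432, 0]) cylinder(h = 19, r = 107);
translate([564, 432, 19]) cylinder(h = 130, r = 35);
translate([564, 432, 149]) cylinder(h = 19, r = 107);


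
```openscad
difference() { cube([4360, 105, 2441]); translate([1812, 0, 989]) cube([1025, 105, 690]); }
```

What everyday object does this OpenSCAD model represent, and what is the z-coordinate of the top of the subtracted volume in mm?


A wall with a window opening. The window head height is 1679 mm.

A wall with a rectangular opening subtracted — a window. Sill at z = 989, opening 690 mm tall, so the head is at 989 + 690 = 1679 mm.


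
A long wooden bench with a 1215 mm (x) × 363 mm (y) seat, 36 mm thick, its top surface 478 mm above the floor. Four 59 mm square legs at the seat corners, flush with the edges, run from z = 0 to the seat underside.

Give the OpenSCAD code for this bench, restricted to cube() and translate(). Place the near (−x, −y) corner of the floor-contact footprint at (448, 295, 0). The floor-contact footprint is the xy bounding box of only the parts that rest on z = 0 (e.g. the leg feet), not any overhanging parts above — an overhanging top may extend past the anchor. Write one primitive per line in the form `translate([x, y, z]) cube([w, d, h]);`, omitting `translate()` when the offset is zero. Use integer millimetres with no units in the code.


translate([448, 295, 442]) cube([1215, 363, 36]);
translate([448, 295, 0]) cube([59, 59, 442]);
translate([448, 599, 0]) cube([59, 59, 442]);
translate([1604, 295, 0]) cube([59, 59, 442]);
translate([1604, 599, 0]) cube([59, 59, 442]);


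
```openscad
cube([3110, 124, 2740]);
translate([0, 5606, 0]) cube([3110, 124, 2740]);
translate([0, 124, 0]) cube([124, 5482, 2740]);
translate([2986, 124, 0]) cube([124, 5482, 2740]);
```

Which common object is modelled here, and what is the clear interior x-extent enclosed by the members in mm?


A house (or room) frame. The interior width is 2862 mm.

Four 2740 mm walls enclosing a rectangle with no floor or roof — a room or house frame. Outside width is 3110 mm and wall thickness is 124 mm, so the interior width is 3110 − 2 × 124 = 2862 mm.


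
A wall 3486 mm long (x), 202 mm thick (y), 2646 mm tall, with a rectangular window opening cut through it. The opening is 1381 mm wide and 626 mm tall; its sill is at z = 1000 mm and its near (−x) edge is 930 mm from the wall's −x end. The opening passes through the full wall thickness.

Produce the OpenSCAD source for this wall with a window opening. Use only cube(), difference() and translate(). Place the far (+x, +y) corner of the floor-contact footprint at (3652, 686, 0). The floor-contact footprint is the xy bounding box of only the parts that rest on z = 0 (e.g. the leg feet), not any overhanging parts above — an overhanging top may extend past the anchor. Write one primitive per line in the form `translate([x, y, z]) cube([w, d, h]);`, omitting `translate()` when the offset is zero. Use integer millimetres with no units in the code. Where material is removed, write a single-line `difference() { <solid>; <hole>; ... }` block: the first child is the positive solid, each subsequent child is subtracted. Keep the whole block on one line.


difference() { translate([166, 484, 0]) cube([3486, 202, 2646]); translate([1096, 484, 1000]) cube([1381, 202, 626]); }


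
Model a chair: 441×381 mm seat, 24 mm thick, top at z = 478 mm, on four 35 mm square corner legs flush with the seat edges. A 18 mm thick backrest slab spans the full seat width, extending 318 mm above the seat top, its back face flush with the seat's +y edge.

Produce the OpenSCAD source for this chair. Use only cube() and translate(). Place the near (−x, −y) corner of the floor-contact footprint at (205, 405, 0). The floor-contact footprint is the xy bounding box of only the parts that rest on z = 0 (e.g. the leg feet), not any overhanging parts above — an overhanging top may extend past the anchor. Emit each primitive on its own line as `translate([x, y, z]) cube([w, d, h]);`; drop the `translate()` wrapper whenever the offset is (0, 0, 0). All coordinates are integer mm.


// leg_h = 478 - 24 = 454
translate([205, 405, 454]) cube([441, 381, 24]);
translate([205, 405, 0]) cube([35, 35, 454]);
translate([611, 405, 0]) cube([35, 35, 454]);
translate([205, 751, 0]) cube([35, 35, 454]);
translate([611, 751, 0]) cube([35, 35, 454]);
translate([205, 768, 478]) cube([441, 18, 318]);


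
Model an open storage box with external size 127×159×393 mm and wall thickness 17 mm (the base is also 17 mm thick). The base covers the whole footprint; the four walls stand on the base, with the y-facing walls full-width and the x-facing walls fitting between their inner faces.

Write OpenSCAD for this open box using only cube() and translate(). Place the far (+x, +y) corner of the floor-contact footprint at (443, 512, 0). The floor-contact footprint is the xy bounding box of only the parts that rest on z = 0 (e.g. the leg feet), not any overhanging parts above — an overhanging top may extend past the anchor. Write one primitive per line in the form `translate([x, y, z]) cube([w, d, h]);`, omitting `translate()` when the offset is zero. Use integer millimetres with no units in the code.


translate([316, 353, 0]) cube([127, 159, 17]);
translate([316, 353, 17]) cube([127, 17, 376]);
translate([316, 495, 17]) cube([127, 17, 376]);
translate([316, 370, 17]) cube([17, 125, 376]);
translate([426, 370, 17]) cube([17, 125, 376]);


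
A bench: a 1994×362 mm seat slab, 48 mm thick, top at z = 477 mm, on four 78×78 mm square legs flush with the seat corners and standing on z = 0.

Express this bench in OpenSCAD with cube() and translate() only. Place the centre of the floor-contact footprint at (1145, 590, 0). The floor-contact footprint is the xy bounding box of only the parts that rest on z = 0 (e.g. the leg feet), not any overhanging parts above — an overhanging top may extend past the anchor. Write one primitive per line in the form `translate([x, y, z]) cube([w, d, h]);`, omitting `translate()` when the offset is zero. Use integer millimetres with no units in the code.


// leg_h = 477 − 48 = 429
translate([148, 409, 429]) cube([1994, 362, 48]);
translate([148, 409, 0]) cube([78, 78, 429]);
translate([148, 693, 0]) cube([78, 78, 429]);
translate([2064, 409, 0]) cube([78, 78, 429]);
translate([2064, 693, 0]) cube([78, 78, 429]);


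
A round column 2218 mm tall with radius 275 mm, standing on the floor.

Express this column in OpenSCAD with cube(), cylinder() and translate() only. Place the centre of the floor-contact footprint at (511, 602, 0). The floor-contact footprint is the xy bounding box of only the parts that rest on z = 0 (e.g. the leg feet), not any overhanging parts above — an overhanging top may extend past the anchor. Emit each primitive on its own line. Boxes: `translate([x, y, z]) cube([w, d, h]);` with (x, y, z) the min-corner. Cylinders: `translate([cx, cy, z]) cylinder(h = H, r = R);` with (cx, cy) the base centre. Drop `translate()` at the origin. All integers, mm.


translate([511, 602, 0]) cylinder(h = 2218, r = 275);


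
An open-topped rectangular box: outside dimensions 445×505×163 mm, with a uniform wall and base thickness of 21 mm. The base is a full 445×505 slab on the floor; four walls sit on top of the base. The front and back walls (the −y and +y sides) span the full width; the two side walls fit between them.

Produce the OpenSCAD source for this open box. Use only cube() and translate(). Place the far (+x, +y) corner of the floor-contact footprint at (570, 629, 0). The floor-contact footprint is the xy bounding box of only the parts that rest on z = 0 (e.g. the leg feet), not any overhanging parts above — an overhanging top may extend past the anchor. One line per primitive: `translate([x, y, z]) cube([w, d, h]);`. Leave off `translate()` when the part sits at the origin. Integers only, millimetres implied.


translate([125, 124, 0]) cube([445, 505, 21]);
translate([125, 124, 21]) cube([445, 21, 142]);
translate([125, 608, 21]) cube([445, 21, 142]);
translate([125, 145, 21]) cube([21, 463, 142]);
translate([549, 145, 21]) cube([21, 463, 142]);


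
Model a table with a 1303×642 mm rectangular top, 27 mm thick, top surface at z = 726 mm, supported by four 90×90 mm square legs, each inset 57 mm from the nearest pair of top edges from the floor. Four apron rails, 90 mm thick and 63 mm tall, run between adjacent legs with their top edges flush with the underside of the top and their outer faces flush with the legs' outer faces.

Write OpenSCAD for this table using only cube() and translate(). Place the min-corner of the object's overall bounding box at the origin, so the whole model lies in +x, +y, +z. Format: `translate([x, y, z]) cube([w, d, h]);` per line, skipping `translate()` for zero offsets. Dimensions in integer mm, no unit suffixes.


// leg_h = 726 - 27 = 699
// apron z = 699 - 63 = 636
translate([0, 0, 699]) cube([1303, 642, 27]);
translate([57, 57, 0]) cube([90, 90, 699]);
translate([1156, 57, 0]) cube([90, 90, 699]);
translate([57, 495, 0]) cube([90, 90, 699]);
translate([1156, 495, 0]) cube([90, 90, 699]);
translate([147, 57, 636]) cube([1009, 90, 63]);
translate([147, 495, 636]) cube([1009, 90, 63]);
translate([57, 147, 636]) cube([90, 348, 63]);
translate([1156, 147, 636]) cube([90, 348, 63]);


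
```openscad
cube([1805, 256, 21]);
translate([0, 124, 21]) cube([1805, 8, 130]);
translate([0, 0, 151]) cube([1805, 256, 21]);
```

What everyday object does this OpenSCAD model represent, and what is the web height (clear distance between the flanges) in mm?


An I-beam. The web height is 130 mm.

Two wide flanges with a thin centred web — an I-beam. Overall 172 mm minus two 21 mm flanges gives a web of 172 − 2·21 = 130 mm.


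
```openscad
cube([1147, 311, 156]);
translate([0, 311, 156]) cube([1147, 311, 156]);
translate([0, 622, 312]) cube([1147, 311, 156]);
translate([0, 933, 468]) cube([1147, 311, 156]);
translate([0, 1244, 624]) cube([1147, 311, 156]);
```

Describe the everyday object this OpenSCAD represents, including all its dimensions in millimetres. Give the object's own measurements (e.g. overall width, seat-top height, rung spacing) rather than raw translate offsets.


A straight staircase of 5 solid steps. Each step is 1147 mm wide (x), 311 mm deep (y, the going) and 156 mm tall (the rise). The first step rests on the floor; each subsequent step sits one going further in +y and one rise higher in +z, directly behind and above the previous step with no overlap.


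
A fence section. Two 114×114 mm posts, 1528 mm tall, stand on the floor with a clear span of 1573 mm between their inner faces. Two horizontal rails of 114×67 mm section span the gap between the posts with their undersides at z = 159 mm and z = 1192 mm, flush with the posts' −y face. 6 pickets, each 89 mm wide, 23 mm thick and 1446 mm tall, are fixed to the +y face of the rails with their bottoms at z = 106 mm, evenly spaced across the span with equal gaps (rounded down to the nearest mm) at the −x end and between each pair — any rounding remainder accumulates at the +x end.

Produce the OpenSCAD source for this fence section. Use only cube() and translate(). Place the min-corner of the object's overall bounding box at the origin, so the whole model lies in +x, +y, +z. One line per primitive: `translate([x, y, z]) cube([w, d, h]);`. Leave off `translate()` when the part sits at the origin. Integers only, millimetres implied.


cube([114, 114, 1528]);
translate([1687, 0, 0]) cube([114, 114, 1528]);
translate([114, 0, 159]) cube([1573, 114, 67]);
translate([114, 0, 1192]) cube([1573, 114, 67]);
translate([262, 114, 106]) cube([89, 23, 1446]);
translate([499, 114, 106]) cube([89, 23, 1446]);
translate([736, 114, 106]) cube([89, 23, 1446]);
translate([973, 114, 106]) cube([89, 23, 1446]);
translate([1210, 114, 106]) cube([89, 23, 1446]);
translate([1447, 114, 106]) cube([89, 23, 1446]);


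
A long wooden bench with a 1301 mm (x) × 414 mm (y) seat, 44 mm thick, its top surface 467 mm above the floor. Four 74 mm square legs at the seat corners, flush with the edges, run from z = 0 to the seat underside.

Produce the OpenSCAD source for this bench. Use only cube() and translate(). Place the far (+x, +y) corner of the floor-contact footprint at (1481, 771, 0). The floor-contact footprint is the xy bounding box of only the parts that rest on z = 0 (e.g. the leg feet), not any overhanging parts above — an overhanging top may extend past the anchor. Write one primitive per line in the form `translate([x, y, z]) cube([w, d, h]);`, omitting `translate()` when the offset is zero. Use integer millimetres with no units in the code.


// leg_h = 467 − 44 = 423
translate([180, 357, 423]) cube([1301, 414, 44]);
translate([180, 357, 0]) cube([74, 74, 423]);
translate([180, 697, 0]) cube([74, 74, 423]);
translate([1407, 357, 0]) cube([74, 74, 423]);
translate([1407, 697, 0]) cube([74, 74, 423]);


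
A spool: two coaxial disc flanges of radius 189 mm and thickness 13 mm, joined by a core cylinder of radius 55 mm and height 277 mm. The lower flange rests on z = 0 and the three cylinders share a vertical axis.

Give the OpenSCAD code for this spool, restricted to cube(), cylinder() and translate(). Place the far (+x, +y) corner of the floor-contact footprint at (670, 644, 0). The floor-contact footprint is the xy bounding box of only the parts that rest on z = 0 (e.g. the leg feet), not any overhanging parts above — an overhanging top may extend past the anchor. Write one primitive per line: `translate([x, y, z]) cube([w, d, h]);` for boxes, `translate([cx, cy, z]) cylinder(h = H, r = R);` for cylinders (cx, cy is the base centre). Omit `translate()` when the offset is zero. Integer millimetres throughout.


translate([481, 455, 0]) cylinder(h = 13, r = 189);
translate([481, 455, 13]) cylinder(h = 277, r = 55);
translate([481, 455, 290]) cylinder(h = 13, r = 189);


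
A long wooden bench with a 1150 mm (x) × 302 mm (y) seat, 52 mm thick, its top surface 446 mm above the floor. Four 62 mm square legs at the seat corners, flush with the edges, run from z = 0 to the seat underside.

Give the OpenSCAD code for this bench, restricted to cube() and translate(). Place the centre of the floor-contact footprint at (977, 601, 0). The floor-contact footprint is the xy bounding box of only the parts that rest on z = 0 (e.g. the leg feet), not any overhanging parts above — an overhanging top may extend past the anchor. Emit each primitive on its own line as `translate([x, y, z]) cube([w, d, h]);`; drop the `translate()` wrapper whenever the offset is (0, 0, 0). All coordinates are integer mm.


translate([402, 450, 394]) cube([1150, 302, 52]);
translate([402, 450, 0]) cube([62, 62, 394]);
translate([402, 690, 0]) cube([62, 62, 394]);
translate([1490, 450, 0]) cube([62, 62, 394]);
translate([1490, 690, 0]) cube([62, 62, 394]);


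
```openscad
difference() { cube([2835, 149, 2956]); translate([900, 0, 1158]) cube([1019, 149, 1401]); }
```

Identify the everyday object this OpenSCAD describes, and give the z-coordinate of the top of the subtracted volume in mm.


A wall with a window opening. The window head height is 2559 mm.

A wall with a rectangular opening subtracted — a window. Sill at z = 1158, opening 1401 mm tall, so the head is at 1158 + 1401 = 2559 mm.


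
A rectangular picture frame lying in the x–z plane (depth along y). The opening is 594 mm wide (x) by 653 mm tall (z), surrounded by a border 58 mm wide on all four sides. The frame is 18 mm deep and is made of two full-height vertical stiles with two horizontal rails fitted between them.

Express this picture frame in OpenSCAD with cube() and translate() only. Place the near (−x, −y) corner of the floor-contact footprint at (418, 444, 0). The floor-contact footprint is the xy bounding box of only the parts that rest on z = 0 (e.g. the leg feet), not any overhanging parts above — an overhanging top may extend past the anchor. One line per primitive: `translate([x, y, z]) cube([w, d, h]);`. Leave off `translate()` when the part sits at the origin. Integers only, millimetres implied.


translate([418, 444, 0]) cube([58, 18, 769]);
translate([1070, 444, 0]) cube([58, 18, 769]);
translate([476, 444, 0]) cube([594, 18, 58]);
translate([476, 444, 711]) cube([594, 18, 58]);


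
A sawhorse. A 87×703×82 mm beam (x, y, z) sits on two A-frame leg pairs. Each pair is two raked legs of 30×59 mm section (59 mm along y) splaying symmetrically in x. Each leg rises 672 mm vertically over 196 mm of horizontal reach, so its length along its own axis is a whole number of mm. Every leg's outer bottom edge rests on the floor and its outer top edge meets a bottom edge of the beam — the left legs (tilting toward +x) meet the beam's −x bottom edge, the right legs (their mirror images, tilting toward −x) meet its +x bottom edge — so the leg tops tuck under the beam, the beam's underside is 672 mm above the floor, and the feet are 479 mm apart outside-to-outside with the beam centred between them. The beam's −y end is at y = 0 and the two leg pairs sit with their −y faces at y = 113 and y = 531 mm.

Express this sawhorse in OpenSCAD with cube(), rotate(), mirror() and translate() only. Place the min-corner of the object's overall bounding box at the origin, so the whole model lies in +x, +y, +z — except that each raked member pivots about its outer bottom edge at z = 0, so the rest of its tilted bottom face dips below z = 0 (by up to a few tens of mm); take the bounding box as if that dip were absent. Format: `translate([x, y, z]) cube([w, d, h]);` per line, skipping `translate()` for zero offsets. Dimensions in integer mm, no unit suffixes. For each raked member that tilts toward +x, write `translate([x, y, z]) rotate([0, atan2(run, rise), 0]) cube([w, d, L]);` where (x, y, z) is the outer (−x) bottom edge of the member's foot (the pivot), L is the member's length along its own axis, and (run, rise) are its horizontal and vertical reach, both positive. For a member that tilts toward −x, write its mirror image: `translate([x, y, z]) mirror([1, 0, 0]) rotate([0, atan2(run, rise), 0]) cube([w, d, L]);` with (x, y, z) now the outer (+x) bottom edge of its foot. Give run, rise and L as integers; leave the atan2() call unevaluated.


translate([196, 0, 672]) cube([87, 703, 82]);
translate([0, 113, 0]) rotate([0, atan2(196, 672), 0]) cube([30, 59, 700]);
translate([479, 113, 0]) mirror([1, 0, 0]) rotate([0, atan2(196, 672), 0]) cube([30, 59, 700]);
translate([0, 531, 0]) rotate([0, atan2(196, 672), 0]) cube([30, 59, 700]);
translate([479, 531, 0]) mirror([1, 0, 0]) rotate([0, atan2(196, 672), 0]) cube([30, 59, 700]);


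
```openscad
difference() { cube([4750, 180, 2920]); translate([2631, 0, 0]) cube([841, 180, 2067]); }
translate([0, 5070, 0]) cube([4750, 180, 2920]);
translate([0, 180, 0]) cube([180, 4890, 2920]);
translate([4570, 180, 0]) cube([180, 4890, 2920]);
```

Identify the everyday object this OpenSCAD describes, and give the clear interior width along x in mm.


A single room. The interior width is 4390 mm.

Four walls enclosing a rectangle with a door in the front wall — a room. Outside width 4750 minus two 180 mm walls gives 4390 mm.


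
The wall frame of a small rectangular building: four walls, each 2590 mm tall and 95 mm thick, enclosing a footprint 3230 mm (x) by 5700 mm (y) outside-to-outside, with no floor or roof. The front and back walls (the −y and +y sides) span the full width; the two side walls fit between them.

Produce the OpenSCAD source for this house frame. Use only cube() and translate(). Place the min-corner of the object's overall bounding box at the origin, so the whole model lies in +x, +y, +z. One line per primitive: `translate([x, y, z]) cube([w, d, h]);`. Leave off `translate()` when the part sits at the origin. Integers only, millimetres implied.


cube([3230, 95, 2590]);
translate([0, 5605, 0]) cube([3230, 95, 2590]);
translate([0, 95, 0]) cube([95, 5510, 2590]);
translate([3135, 95, 0]) cube([95, 5510, 2590]);


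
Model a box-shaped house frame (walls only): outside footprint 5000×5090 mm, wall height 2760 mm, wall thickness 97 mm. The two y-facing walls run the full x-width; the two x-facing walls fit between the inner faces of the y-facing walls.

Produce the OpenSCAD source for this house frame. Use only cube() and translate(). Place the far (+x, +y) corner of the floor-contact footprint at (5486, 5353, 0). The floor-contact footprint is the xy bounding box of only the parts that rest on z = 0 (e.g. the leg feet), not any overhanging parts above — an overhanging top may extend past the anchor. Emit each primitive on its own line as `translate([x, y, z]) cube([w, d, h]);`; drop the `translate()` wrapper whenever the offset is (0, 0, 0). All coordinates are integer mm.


translate([486, 263, 0]) cube([5000, 97, 2760]);
translate([486, 5256, 0]) cube([5000, 97, 2760]);
translate([486, 360, 0]) cube([97, 4896, 2760]);
translate([5389, 360, 0]) cube([97, 4896, 2760]);


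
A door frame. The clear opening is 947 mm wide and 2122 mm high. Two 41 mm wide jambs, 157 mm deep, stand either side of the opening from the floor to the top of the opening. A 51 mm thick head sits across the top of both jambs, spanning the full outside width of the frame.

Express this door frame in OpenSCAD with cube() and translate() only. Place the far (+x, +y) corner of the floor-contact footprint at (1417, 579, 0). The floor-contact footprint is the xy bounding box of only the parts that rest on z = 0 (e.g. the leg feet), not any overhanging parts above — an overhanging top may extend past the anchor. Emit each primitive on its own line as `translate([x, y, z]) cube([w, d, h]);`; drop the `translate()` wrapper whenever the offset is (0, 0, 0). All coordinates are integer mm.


translate([388, 422, 0]) cube([41, 157, 2122]);
translate([1376, 422, 0]) cube([41, 157, 2122]);
translate([388, 422, 2122]) cube([1029, 157, 51]);


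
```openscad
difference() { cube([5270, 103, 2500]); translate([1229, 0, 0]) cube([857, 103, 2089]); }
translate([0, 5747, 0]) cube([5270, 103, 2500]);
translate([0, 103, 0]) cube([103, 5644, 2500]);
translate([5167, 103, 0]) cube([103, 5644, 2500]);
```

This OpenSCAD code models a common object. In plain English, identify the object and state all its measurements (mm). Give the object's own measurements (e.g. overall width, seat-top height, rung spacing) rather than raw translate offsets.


A single room: four walls, each 2500 mm tall and 103 mm thick, enclosing an outside footprint 5270×5850 mm (x × y), no floor or roof. The front and back walls (−y and +y sides) run the full x-width; the side walls fit between their inner faces. A door opening 857 mm wide and 2089 mm tall is cut through the front wall from the floor up, its −x edge 1229 mm from the wall's −x end.


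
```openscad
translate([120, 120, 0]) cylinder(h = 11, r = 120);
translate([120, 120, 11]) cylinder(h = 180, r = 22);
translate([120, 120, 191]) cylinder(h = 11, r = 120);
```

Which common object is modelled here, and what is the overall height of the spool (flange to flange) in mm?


A spool. The overall height is 202 mm.

Three coaxial cylinders, large–small–large — a spool. Two 11 mm flanges and a 180 mm core give 11 + 180 + 11 = 202 mm.


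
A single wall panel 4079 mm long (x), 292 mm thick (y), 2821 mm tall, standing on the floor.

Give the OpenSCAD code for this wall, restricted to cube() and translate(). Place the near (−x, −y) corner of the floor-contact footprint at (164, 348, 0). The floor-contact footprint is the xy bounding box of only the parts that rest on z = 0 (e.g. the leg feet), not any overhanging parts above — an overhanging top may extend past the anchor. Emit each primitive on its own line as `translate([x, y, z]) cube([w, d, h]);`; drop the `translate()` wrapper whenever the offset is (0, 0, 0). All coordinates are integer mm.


translate([164, 348, 0]) cube([4079, 292, 2821]);


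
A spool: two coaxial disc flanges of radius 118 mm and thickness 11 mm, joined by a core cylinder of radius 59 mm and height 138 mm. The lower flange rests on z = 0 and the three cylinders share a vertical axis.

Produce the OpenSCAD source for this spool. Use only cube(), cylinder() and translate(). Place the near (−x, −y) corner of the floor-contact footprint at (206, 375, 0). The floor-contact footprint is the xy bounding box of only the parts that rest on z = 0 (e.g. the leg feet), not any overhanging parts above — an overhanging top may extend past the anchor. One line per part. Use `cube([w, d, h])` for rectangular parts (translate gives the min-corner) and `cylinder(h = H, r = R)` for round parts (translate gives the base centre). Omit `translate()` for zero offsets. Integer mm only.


translate([324, 493, 0]) cylinder(h = 11, r = 118);
translate([324, 493, 11]) cylinder(h = 138, r = 59);
translate([324, 493, 149]) cylinder(h = 11, r = 118);


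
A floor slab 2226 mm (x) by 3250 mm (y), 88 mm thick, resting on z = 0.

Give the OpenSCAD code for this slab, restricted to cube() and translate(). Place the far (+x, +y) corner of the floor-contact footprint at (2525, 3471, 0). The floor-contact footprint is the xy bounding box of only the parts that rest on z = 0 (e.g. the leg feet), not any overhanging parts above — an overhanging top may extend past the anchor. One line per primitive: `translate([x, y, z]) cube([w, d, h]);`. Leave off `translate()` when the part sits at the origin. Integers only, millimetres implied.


translate([299, 221, 0]) cube([2226, 3250, 88]);


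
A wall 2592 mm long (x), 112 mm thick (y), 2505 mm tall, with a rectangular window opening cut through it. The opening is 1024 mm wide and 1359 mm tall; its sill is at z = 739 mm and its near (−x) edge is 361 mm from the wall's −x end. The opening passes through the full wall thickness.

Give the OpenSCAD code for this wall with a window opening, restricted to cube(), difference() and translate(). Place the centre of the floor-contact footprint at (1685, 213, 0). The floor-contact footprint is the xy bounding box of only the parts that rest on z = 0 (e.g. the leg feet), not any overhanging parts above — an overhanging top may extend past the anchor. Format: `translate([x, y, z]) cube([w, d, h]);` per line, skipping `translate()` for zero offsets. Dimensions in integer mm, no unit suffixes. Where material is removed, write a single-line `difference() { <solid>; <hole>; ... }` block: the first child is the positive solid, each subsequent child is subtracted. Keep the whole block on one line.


difference() { translate([389, 157, 0]) cube([2592, 112, 2505]); translate([750, 157, 739]) cube([1024, 112, 1359]); }


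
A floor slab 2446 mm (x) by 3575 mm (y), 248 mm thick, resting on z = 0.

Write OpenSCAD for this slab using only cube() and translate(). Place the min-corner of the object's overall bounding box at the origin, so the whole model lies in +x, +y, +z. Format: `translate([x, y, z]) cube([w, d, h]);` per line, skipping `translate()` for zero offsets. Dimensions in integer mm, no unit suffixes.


cube([2446, 3575, 248]);


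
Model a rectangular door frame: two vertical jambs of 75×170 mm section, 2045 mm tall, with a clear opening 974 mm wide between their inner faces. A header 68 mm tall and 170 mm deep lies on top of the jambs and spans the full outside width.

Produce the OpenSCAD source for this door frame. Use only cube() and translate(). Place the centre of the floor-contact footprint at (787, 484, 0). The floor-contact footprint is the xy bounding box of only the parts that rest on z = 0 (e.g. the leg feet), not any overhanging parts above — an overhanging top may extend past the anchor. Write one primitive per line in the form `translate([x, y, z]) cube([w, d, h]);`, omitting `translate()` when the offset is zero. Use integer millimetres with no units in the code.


translate([225, 399, 0]) cube([75, 170, 2045]);
translate([1274, 399, 0]) cube([75, 170, 2045]);
translate([225, 399, 2045]) cube([1124, 170, 68]);


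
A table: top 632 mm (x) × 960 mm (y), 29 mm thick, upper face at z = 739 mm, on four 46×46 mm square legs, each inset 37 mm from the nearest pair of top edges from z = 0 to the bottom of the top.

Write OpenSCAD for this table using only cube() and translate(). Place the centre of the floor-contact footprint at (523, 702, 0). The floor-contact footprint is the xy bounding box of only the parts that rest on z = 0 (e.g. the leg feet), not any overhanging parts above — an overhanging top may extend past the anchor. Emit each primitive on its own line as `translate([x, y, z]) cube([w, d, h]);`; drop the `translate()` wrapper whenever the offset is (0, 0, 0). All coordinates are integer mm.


translate([207, 222, 710]) cube([632, 960, 29]);
translate([244, 259, 0]) cube([46, 46, 710]);
translate([756, 259, 0]) cube([46, 46, 710]);
translate([244, 1099, 0]) cube([46, 46, 710]);
translate([756, 1099, 0]) cube([46, 46, 710]);


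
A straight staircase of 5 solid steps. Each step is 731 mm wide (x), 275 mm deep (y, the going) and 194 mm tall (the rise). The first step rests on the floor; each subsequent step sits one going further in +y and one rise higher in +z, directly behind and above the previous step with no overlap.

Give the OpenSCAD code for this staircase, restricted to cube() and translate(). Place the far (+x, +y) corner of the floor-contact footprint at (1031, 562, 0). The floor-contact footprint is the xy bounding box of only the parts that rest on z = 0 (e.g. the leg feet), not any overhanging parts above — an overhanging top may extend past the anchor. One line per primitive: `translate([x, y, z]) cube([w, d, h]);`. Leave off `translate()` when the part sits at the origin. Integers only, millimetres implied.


translate([300, 287, 0]) cube([731, 275, 194]);
translate([300, 562, 194]) cube([731, 275, 194]);
translate([300, 837, 388]) cube([731, 275, 194]);
translate([300, 1112, 582]) cube([731, 275, 194]);
translate([300, 1387, 776]) cube([731, 275, 194]);


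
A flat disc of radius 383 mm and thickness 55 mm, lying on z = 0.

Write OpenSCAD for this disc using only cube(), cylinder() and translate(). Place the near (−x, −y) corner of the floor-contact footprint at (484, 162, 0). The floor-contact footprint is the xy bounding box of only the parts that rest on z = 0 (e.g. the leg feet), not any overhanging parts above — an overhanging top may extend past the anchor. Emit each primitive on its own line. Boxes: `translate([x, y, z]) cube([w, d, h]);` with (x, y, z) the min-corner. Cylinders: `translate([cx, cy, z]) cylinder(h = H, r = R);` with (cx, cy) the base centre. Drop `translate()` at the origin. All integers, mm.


translate([867, 545, 0]) cylinder(h = 55, r = 383);


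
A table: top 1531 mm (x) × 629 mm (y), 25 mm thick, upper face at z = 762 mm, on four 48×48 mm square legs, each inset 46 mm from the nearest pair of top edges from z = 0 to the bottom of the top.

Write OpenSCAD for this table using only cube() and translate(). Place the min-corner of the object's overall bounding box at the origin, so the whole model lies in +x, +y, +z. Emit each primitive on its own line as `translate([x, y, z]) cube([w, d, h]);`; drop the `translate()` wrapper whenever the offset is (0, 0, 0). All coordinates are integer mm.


translate([0, 0, 737]) cube([1531, 629, 25]);
translate([46, 46, 0]) cube([48, 48, 737]);
translate([1437, 46, 0]) cube([48, 48, 737]);
translate([46, 535, 0]) cube([48, 48, 737]);
translate([1437, 535, 0]) cube([48, 48, 737]);


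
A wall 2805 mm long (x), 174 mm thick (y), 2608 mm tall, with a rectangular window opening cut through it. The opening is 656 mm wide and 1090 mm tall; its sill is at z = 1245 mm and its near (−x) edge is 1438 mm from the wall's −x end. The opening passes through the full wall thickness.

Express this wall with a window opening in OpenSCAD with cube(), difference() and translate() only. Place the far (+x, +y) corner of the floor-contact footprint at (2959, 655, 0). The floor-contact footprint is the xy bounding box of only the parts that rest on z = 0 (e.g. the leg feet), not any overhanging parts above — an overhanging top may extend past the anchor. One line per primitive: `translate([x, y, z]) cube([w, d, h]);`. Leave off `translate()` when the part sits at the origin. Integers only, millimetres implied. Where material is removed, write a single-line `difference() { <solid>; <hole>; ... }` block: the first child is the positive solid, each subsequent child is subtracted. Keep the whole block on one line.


difference() { translate([154, 481, 0]) cube([2805, 174, 2608]); translate([1592, 481, 1245]) cube([656, 174, 1090]); }


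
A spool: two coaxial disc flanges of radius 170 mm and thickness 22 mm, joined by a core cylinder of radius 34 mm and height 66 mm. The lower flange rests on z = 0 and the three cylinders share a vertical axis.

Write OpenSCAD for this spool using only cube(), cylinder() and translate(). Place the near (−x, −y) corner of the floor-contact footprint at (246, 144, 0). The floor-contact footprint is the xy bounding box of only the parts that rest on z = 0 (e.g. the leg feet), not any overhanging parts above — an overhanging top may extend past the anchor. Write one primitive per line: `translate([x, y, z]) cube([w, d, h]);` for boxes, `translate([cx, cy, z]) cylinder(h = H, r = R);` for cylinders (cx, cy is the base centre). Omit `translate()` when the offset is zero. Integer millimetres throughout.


translate([416, 314, 0]) cylinder(h = 22, r = 170);
translate([416, 314, 22]) cylinder(h = 66, r = 34);
translate([416, 314, 88]) cylinder(h = 22, r = 170);


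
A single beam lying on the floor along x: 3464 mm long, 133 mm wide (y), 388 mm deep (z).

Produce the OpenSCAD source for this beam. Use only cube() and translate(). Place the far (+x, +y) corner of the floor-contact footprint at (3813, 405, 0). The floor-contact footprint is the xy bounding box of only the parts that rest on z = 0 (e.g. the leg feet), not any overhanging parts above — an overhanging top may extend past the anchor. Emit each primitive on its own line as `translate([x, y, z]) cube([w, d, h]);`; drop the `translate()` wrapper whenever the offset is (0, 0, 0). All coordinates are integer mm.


translate([349, 272, 0]) cube([3464, 133, 388]);


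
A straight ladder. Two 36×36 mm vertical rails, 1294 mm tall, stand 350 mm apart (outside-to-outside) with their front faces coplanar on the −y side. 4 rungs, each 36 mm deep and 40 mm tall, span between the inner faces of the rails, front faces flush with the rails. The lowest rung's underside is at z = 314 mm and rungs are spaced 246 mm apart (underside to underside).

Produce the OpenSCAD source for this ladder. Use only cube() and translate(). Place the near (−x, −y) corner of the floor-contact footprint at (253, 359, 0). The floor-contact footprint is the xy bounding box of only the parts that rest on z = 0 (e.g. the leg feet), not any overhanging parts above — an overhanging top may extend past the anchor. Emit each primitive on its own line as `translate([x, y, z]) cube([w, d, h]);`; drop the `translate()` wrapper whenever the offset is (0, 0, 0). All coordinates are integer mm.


translate([253, 359, 0]) cube([36, 36, 1294]);
translate([567, 359, 0]) cube([36, 36, 1294]);
translate([289, 359, 314]) cube([278, 36, 40]);
translate([289, 359, 560]) cube([278, 36, 40]);
translate([289, 359, 806]) cube([278, 36, 40]);
translate([289, 359, 1052]) cube([278, 36, 40]);


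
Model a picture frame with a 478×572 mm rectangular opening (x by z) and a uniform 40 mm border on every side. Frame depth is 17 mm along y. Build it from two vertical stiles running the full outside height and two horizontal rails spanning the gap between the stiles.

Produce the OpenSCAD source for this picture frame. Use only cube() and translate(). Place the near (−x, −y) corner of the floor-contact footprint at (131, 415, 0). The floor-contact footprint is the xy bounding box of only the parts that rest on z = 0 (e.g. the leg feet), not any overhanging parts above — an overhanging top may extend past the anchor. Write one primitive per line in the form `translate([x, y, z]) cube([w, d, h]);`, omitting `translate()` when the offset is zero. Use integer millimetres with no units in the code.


translate([131, 415, 0]) cube([40, 17, 652]);
translate([649, 415, 0]) cube([40, 17, 652]);
translate([171, 415, 0]) cube([478, 17, 40]);
translate([171, 415, 612]) cube([478, 17, 40]);


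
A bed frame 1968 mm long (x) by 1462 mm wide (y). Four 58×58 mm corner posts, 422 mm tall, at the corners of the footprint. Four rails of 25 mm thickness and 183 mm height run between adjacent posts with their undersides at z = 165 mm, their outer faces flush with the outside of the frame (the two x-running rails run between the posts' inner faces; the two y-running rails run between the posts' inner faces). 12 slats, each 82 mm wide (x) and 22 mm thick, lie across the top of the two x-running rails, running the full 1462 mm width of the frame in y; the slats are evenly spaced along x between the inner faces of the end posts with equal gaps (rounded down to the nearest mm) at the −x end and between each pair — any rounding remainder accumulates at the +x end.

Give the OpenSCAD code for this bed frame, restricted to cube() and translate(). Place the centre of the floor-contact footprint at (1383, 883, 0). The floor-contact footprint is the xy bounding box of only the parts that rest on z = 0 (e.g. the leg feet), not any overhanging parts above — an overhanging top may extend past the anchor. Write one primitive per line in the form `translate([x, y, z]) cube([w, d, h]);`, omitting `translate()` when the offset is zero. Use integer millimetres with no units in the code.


translate([399, 152, 0]) cube([58, 58, 422]);
translate([399, 1556, 0]) cube([58, 58, 422]);
translate([2309, 152, 0]) cube([58, 58, 422]);
translate([2309, 1556, 0]) cube([58, 58, 422]);
translate([457, 152, 165]) cube([1852, 25, 183]);
translate([457, 1589, 165]) cube([1852, 25, 183]);
translate([399, 210, 165]) cube([25, 1346, 183]);
translate([2342, 210, 165]) cube([25, 1346, 183]);
translate([523, 152, 348]) cube([82, 1462, 22]);
translate([671, 152, 348]) cube([82, 1462, 22]);
translate([819, 152, 348]) cube([82, 1462, 22]);
translate([967, 152, 348]) cube([82, 1462, 22]);
translate([1115, 152, 348]) cube([82, 1462, 22]);
translate([1263, 152, 348]) cube([82, 1462, 22]);
translate([1411, 152, 348]) cube([82, 1462, 22]);
translate([1559, 152, 348]) cube([82, 1462, 22]);
translate([1707, 152, 348]) cube([82, 1462, 22]);
translate([1855, 152, 348]) cube([82, 1462, 22]);
translate([2003, 152, 348]) cube([82, 1462, 22]);
translate([2151, 152, 348]) cube([82, 1462, 22]);
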